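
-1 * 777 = -777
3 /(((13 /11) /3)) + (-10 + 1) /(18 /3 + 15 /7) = 1608 /247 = 6.51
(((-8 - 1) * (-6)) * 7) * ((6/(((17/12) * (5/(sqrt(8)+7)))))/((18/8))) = 1398.64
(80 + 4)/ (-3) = -28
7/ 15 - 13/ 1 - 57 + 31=-578/ 15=-38.53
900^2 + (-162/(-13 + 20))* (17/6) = 5669541/7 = 809934.43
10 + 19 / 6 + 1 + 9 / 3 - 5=73 / 6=12.17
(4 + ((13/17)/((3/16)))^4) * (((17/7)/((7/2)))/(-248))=-474708625/604490607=-0.79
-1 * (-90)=90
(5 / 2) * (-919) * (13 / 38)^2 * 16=-1553110 / 361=-4302.24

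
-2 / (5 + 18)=-2 / 23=-0.09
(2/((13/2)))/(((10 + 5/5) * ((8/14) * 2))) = 7/286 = 0.02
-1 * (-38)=38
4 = 4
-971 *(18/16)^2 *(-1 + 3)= -78651/32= -2457.84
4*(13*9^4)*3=1023516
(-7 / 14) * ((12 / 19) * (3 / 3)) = -6 / 19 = -0.32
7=7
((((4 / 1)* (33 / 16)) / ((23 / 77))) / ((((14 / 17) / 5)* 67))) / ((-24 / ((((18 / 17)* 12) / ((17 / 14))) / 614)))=-0.00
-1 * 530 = -530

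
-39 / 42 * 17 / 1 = -221 / 14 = -15.79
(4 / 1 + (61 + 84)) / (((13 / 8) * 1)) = 1192 / 13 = 91.69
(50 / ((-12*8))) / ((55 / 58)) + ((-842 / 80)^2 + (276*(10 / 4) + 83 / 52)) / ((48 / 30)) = 550144789 / 1098240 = 500.93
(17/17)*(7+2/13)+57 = 834/13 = 64.15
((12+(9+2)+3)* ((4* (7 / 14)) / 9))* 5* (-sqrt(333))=-260* sqrt(37) / 3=-527.17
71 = 71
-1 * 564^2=-318096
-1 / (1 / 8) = -8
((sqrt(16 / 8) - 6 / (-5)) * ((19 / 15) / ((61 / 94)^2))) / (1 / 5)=335768 / 18605 + 167884 * sqrt(2) / 11163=39.32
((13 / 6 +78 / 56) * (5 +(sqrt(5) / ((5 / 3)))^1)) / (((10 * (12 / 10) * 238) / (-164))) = -61295 / 59976 - 12259 * sqrt(5) / 99960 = -1.30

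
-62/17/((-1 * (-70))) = -31/595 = -0.05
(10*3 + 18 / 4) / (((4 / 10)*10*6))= 23 / 16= 1.44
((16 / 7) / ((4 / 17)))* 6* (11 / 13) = 4488 / 91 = 49.32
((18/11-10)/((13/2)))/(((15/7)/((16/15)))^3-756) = 258506752/150255096849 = 0.00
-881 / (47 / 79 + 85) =-69599 / 6762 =-10.29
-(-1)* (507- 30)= 477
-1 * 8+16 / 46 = -176 / 23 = -7.65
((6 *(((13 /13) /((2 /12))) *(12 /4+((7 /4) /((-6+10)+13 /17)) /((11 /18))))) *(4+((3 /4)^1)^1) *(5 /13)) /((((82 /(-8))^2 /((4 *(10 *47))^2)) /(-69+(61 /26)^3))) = -5755956327112000 /12881011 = -446855943.77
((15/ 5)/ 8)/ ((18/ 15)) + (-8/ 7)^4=77541/ 38416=2.02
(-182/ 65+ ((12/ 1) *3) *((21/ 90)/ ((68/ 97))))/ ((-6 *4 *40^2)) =-1561/ 6528000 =-0.00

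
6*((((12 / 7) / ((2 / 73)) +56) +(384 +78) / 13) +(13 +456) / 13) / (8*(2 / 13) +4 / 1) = 51921 / 238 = 218.16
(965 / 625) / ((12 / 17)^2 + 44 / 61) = 3402397 / 2687500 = 1.27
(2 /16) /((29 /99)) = 99 /232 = 0.43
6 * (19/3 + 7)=80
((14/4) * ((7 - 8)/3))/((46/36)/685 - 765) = 14385/9432427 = 0.00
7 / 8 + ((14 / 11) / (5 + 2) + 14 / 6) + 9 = 12.39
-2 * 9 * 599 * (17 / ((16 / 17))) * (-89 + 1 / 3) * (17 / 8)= 1174211913 / 32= 36694122.28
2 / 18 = 0.11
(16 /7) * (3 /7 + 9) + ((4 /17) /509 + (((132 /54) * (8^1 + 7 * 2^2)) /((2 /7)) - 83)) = 104537089 /423997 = 246.55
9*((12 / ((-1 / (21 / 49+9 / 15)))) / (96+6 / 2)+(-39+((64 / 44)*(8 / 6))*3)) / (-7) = 115407 / 2695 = 42.82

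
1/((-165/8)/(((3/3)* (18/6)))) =-0.15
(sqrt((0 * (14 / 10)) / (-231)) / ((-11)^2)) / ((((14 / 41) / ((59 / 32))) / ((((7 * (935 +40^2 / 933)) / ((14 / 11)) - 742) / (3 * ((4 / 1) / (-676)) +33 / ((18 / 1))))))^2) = 0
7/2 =3.50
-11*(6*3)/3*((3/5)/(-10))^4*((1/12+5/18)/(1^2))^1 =-3861/12500000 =-0.00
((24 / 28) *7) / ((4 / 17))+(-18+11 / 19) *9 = -4989 / 38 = -131.29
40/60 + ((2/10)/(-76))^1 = 757/1140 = 0.66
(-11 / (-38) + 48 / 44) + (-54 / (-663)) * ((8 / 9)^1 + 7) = 186873 / 92378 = 2.02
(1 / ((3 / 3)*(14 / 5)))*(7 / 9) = 5 / 18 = 0.28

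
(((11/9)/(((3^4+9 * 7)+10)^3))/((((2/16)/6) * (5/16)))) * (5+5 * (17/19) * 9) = 0.00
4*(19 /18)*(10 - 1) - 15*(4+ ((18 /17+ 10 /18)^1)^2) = -476711 /7803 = -61.09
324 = 324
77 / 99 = 7 / 9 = 0.78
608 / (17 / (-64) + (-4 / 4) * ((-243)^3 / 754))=14669824 / 459158615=0.03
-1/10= -0.10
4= 4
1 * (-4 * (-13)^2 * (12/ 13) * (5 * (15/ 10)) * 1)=-4680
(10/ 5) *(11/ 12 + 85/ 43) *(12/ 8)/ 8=1493/ 1376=1.09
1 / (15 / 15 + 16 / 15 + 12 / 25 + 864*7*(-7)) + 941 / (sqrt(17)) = -75 / 3175009 + 941*sqrt(17) / 17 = 228.23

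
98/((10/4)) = 39.20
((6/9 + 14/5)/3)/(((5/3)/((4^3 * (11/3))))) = 36608/225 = 162.70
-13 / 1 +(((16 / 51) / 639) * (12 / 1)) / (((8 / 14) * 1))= -141107 / 10863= -12.99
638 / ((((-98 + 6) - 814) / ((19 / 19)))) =-319 / 453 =-0.70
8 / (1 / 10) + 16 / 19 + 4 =1612 / 19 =84.84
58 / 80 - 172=-6851 / 40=-171.28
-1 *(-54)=54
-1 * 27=-27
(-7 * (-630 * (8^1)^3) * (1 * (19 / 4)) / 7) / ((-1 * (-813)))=510720 / 271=1884.58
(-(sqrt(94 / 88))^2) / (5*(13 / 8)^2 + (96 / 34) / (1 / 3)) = -12784 / 259391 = -0.05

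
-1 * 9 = -9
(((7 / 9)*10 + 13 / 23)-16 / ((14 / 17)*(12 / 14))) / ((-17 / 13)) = 38545 / 3519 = 10.95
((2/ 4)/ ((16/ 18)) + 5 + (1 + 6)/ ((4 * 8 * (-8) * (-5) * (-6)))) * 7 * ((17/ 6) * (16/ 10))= 5082847/ 28800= 176.49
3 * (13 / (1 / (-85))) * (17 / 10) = -11271 / 2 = -5635.50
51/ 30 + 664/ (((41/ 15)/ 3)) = 299497/ 410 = 730.48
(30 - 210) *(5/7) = -900/7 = -128.57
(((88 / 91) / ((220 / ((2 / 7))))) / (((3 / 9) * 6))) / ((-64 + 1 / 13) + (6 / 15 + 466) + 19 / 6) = 12 / 7751849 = 0.00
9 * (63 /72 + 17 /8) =27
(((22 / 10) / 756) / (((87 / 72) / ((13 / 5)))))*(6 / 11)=0.00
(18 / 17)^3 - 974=-4779430 / 4913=-972.81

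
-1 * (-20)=20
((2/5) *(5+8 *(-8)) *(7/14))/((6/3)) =-59/10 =-5.90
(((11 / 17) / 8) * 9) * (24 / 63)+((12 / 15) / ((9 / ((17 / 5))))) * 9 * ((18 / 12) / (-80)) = 26931 / 119000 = 0.23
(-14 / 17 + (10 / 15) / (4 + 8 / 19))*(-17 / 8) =1441 / 1008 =1.43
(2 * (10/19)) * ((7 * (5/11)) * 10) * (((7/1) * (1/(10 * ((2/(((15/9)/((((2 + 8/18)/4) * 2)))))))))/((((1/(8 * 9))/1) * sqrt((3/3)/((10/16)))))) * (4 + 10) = 9261000 * sqrt(10)/2299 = 12738.52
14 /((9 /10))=140 /9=15.56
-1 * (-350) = 350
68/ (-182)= -34/ 91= -0.37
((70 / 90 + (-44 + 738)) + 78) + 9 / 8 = 55721 / 72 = 773.90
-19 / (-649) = 19 / 649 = 0.03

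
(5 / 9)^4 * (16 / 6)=5000 / 19683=0.25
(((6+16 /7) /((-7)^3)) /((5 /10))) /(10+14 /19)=-551 /122451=-0.00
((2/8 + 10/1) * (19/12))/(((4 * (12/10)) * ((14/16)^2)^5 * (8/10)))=40842035200/2542277241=16.07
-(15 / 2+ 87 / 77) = -1329 / 154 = -8.63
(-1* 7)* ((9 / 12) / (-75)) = 7 / 100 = 0.07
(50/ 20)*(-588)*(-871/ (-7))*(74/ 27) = -4511780/ 9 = -501308.89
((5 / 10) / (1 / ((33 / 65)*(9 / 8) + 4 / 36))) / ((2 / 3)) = 3193 / 6240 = 0.51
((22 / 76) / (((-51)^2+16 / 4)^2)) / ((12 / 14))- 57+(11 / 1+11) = -54152479423 / 1547213700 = -35.00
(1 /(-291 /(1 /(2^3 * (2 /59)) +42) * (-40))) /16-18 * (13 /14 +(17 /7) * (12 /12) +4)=-2762306563 /20858880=-132.43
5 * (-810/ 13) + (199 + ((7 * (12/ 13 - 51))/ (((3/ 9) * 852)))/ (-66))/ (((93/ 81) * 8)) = -5839033635/ 20143552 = -289.87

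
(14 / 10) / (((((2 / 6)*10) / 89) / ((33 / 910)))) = 8811 / 6500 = 1.36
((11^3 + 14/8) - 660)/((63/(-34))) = -363.07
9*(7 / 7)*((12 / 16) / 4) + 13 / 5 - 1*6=-137 / 80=-1.71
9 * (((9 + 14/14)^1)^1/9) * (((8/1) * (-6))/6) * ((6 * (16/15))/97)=-512/97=-5.28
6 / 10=3 / 5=0.60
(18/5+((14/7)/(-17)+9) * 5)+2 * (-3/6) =3996/85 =47.01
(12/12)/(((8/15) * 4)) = 15/32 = 0.47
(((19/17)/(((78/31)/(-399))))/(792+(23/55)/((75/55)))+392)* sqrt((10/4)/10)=1469998771/7504276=195.89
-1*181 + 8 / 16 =-361 / 2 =-180.50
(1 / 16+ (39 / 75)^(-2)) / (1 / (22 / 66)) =10169 / 8112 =1.25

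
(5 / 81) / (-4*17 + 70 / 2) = -5 / 2673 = -0.00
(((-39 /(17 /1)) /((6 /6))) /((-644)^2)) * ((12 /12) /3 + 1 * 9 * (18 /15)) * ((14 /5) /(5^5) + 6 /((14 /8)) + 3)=-1526697133 /3855748750000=-0.00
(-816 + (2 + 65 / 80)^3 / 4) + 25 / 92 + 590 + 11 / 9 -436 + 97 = -1892261093 / 3391488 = -557.94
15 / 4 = 3.75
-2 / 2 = -1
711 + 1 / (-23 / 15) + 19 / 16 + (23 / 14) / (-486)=445396229 / 625968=711.53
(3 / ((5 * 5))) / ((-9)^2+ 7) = 3 / 2200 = 0.00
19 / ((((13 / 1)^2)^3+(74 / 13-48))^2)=3211 / 3937307362633089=0.00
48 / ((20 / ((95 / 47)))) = 228 / 47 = 4.85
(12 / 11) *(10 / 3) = 40 / 11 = 3.64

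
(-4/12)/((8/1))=-1/24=-0.04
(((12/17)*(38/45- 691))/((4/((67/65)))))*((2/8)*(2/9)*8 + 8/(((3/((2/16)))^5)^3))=-4489387293432978220413247/80461629471119848243200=-55.80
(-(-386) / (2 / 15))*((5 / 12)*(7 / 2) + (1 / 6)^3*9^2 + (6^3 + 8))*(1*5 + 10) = 19613625 / 2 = 9806812.50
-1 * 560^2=-313600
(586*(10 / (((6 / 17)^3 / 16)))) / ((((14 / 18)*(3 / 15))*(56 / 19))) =683766775 / 147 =4651474.66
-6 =-6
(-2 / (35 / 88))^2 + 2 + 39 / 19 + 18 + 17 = 1497494 / 23275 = 64.34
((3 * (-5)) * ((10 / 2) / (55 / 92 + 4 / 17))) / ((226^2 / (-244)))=7155300 / 16638007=0.43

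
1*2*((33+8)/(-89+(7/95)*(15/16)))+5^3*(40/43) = 134103096/1162505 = 115.36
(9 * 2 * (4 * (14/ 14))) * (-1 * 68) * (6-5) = -4896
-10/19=-0.53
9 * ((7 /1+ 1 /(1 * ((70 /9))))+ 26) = 20871 /70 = 298.16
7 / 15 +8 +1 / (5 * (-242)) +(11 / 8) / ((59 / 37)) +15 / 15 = 8847901 / 856680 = 10.33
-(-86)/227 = 86/227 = 0.38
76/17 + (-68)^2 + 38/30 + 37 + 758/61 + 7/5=4680.56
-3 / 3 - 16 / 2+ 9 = 0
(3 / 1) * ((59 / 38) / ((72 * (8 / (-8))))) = -59 / 912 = -0.06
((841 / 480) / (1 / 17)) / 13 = 14297 / 6240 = 2.29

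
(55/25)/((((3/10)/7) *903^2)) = 22/349461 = 0.00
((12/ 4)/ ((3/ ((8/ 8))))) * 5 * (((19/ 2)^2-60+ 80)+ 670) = 15605/ 4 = 3901.25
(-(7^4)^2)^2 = 33232930569601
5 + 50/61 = 355/61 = 5.82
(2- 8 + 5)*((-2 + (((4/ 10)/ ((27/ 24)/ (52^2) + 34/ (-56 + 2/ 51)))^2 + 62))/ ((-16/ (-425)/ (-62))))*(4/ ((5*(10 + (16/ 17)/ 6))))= 7839.22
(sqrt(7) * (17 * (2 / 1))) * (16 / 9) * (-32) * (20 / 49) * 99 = -3829760 * sqrt(7) / 49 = -206787.60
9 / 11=0.82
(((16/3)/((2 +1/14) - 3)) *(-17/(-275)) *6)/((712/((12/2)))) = -0.02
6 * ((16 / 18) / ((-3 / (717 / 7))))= -3824 / 21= -182.10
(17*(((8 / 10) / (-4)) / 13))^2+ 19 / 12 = 83743 / 50700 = 1.65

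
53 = 53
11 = 11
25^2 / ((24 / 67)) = 1744.79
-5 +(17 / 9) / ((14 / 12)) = -71 / 21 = -3.38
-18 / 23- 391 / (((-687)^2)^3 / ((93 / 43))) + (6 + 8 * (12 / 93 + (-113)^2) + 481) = 110278441921688746399334992 / 1074427592742703340577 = 102639.25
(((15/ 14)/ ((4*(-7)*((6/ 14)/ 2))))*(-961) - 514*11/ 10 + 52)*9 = -430659/ 140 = -3076.14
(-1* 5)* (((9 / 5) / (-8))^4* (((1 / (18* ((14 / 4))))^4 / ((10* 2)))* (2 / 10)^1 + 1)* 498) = -392248729149 / 61465600000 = -6.38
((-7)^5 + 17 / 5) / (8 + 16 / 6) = -126027 / 80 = -1575.34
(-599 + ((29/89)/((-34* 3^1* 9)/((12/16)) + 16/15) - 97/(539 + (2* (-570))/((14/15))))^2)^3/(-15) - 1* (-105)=9671762037870857174081260342206229971804493509688540914300274054235/675082721656849399433244816296628808164913042661720866947072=14326780.60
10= 10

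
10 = 10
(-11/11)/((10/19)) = -1.90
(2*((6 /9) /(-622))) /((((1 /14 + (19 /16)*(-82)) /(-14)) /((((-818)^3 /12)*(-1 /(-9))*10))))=2145586253440 /137265759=15630.89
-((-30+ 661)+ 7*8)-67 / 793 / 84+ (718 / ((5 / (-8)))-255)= -696362183 / 333060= -2090.80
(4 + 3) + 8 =15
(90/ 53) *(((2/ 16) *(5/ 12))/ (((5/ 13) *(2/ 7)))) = 1365/ 1696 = 0.80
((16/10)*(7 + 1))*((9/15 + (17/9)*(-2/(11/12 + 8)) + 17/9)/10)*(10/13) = 636416/312975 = 2.03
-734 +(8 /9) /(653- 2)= -4300498 /5859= -734.00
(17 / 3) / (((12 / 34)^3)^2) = 2931.66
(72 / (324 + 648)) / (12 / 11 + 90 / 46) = 506 / 20817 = 0.02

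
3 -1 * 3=0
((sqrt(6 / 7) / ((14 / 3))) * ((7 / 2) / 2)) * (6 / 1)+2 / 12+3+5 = 9 * sqrt(42) / 28+49 / 6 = 10.25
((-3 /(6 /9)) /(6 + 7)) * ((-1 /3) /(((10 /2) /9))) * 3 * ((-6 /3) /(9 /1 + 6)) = -27 /325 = -0.08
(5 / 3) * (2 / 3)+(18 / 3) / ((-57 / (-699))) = 74.69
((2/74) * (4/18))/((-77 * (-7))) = 2/179487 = 0.00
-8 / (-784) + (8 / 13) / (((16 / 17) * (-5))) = -384 / 3185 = -0.12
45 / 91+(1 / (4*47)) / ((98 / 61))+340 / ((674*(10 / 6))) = 64611745 / 80715544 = 0.80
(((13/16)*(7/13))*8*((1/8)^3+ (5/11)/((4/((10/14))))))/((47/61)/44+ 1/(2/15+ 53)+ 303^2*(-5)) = -159317909/251383069680896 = -0.00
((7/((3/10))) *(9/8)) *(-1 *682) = -35805/2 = -17902.50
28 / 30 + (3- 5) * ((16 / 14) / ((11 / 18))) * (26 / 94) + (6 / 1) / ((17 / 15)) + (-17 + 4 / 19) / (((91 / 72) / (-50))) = 152583000244 / 227942715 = 669.39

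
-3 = -3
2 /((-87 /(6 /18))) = -2 /261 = -0.01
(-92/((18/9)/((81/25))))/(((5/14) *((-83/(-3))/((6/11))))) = -938952/114125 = -8.23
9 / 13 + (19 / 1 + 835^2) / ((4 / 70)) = 158623019 / 13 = 12201770.69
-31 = -31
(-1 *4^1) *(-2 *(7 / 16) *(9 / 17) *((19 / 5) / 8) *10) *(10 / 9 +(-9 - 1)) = -1330 / 17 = -78.24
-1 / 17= -0.06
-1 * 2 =-2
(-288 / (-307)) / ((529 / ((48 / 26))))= 6912 / 2111239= 0.00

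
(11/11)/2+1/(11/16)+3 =109/22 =4.95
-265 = -265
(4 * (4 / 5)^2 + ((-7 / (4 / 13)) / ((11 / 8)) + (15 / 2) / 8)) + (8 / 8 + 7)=-22211 / 4400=-5.05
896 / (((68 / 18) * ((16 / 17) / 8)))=2016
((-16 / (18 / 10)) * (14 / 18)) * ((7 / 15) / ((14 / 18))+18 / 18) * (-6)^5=86016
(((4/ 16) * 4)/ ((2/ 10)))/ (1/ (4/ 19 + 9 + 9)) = 1730/ 19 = 91.05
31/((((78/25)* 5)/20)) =1550/39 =39.74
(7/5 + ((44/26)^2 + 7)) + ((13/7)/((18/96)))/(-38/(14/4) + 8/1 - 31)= 6591538/600795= 10.97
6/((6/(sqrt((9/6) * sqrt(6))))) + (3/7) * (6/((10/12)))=6^(3/4)/2 + 108/35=5.00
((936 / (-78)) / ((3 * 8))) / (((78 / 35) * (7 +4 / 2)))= -35 / 1404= -0.02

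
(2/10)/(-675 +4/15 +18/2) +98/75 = 978403/748950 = 1.31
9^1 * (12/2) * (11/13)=594/13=45.69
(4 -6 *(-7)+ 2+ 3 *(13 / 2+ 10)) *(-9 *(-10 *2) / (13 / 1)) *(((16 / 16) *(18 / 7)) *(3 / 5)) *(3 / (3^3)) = 1620 / 7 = 231.43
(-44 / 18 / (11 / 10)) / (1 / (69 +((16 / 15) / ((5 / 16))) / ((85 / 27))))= -198572 / 1275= -155.74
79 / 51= 1.55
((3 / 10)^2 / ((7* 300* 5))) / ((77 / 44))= 3 / 612500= 0.00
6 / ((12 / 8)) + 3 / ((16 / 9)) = 91 / 16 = 5.69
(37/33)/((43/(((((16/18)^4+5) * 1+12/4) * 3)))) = 190328/282123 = 0.67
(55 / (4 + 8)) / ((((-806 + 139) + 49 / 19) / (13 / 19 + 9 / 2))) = -10835 / 302976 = -0.04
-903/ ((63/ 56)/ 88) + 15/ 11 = -2330899/ 33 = -70633.30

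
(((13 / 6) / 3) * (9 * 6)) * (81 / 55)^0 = 39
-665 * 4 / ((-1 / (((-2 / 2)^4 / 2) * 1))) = 1330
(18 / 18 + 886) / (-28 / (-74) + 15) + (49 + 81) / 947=31153563 / 538843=57.82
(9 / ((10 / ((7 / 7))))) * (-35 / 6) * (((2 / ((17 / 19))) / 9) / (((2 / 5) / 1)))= -665 / 204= -3.26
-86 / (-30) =2.87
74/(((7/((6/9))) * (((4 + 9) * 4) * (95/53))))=1961/25935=0.08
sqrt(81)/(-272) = -9/272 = -0.03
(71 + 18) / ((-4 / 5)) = -111.25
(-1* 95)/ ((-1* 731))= 95/ 731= 0.13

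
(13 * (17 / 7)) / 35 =221 / 245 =0.90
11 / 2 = 5.50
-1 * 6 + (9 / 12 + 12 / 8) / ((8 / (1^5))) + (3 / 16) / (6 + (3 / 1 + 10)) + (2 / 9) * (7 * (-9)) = -19.71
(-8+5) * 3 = -9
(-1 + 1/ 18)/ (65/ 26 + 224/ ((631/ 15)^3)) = -4271073047/ 11319389595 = -0.38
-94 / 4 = -47 / 2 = -23.50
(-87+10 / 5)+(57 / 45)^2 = -18764 / 225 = -83.40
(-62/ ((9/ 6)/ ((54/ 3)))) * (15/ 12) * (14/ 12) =-1085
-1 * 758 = -758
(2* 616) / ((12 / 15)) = 1540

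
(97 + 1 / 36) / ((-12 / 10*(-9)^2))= -17465 / 17496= -1.00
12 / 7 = 1.71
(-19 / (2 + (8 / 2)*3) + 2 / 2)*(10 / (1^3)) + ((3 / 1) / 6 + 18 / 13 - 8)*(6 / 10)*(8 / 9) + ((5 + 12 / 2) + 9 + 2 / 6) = 18428 / 1365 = 13.50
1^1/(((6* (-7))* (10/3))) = -1/140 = -0.01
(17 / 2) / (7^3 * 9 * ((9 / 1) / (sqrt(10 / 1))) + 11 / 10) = -935 / 7718950769 + 2361555 * sqrt(10) / 7718950769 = 0.00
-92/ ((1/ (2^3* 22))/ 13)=-210496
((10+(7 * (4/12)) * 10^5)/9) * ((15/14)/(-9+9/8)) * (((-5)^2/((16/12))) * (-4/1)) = 264561.60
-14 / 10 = -7 / 5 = -1.40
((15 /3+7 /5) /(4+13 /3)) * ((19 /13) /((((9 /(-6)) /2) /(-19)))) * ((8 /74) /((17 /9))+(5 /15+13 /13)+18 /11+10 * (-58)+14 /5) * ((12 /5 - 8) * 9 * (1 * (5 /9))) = 77099686350848 /168650625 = 457156.24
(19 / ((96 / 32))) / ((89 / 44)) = 836 / 267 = 3.13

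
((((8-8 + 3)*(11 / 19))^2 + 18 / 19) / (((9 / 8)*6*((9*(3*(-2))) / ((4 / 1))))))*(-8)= 3392 / 9747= 0.35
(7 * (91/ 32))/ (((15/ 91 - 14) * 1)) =-57967/ 40288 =-1.44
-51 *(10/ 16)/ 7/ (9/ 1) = -85/ 168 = -0.51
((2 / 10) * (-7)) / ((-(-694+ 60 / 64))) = -112 / 55445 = -0.00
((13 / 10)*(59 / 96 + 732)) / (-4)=-914303 / 3840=-238.10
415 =415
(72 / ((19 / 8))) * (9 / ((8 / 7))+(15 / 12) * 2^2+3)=9144 / 19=481.26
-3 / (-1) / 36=1 / 12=0.08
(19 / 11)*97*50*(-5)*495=-20733750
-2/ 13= -0.15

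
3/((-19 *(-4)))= 3/76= 0.04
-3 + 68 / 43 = -61 / 43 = -1.42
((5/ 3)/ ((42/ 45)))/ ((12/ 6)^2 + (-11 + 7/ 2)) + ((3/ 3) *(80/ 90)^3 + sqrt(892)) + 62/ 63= 42017/ 35721 + 2 *sqrt(223)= 31.04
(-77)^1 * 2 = -154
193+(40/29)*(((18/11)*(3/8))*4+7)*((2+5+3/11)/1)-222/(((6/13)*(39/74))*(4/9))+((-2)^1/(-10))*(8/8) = -61949927/35090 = -1765.46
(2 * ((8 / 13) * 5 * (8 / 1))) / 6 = 320 / 39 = 8.21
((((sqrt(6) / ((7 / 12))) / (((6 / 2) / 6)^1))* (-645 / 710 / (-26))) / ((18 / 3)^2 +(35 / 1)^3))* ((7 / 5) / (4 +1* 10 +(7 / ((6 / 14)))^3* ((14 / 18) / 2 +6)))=376164* sqrt(6) / 2680678748082335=0.00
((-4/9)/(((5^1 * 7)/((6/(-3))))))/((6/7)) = 4/135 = 0.03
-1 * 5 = -5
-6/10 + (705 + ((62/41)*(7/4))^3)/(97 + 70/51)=93429212247/13831066280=6.76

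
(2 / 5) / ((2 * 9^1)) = 1 / 45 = 0.02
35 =35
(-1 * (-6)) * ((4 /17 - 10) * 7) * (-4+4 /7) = 23904 /17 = 1406.12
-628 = -628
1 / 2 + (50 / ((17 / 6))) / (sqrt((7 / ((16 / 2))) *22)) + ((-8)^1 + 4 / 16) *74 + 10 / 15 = -1717 / 3 + 600 *sqrt(77) / 1309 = -568.31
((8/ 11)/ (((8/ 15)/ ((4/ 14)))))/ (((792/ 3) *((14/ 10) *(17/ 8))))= 50/ 100793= 0.00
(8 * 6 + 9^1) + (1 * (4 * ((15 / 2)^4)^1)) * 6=151989 / 2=75994.50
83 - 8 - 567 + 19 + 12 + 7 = -454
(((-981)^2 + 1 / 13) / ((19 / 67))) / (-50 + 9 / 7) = -5867515486 / 84227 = -69663.12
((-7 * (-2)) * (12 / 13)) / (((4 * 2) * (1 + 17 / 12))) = 252 / 377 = 0.67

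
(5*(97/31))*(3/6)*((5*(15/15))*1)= 2425/62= 39.11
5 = 5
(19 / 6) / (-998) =-19 / 5988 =-0.00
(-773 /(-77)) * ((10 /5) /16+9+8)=105901 /616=171.92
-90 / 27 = -10 / 3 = -3.33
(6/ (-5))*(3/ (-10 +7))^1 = 6/ 5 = 1.20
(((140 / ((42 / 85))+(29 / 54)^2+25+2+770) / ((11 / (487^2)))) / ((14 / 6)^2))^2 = 18313473989203.04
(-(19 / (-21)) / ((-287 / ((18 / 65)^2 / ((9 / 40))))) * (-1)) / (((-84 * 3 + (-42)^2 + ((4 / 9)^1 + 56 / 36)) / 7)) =0.00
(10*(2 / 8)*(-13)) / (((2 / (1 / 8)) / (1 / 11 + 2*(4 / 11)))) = -585 / 352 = -1.66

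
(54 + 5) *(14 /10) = 413 /5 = 82.60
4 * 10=40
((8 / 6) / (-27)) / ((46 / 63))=-14 / 207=-0.07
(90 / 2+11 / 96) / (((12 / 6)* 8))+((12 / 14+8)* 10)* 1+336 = 4595309 / 10752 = 427.39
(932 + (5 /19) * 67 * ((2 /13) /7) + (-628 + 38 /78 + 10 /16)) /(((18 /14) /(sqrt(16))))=975155 /1026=950.44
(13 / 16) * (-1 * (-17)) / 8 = 221 / 128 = 1.73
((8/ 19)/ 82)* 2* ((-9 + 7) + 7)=40/ 779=0.05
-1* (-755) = 755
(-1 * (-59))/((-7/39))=-2301/7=-328.71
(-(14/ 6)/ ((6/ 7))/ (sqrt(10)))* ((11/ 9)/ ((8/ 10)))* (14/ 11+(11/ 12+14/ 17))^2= -2239844929* sqrt(10)/ 593277696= -11.94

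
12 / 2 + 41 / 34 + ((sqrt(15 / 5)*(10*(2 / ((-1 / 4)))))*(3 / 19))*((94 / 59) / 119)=245 / 34 - 22560*sqrt(3) / 133399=6.91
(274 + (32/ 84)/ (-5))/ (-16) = -17.12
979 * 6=5874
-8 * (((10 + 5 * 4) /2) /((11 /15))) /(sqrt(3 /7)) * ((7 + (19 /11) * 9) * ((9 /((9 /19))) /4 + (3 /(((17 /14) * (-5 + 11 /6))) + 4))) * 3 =-1149145200 * sqrt(21) /39083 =-134740.04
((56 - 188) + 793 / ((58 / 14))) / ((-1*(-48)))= 1723 / 1392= 1.24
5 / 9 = 0.56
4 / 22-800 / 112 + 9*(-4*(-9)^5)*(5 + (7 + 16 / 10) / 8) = 9943787191 / 770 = 12914009.34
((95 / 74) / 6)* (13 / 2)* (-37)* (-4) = 1235 / 6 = 205.83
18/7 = 2.57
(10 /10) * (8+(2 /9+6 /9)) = 80 /9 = 8.89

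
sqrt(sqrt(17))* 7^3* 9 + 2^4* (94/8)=188 + 3087* 17^(1/4)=6456.29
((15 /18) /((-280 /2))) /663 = -1 /111384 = -0.00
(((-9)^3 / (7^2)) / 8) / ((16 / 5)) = -0.58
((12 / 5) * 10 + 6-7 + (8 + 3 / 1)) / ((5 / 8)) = 272 / 5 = 54.40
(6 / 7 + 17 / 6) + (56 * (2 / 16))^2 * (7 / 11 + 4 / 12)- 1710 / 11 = -48163 / 462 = -104.25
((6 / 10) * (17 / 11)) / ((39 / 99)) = 153 / 65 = 2.35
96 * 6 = 576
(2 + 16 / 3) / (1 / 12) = 88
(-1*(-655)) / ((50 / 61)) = 7991 / 10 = 799.10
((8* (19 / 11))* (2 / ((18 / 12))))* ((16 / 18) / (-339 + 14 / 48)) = -0.05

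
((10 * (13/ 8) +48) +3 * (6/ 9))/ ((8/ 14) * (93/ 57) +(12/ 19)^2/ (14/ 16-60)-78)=-316746815/ 368499256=-0.86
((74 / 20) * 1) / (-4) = -37 / 40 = -0.92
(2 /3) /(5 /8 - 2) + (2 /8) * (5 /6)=-73 /264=-0.28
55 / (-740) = -11 / 148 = -0.07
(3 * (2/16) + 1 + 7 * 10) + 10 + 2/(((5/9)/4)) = 3831/40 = 95.78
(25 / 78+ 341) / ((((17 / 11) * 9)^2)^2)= 389787343 / 42742539918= 0.01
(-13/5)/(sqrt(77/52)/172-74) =4472 * sqrt(1001)/42120515455 + 1479910016/42120515455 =0.04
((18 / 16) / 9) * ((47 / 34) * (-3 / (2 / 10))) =-705 / 272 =-2.59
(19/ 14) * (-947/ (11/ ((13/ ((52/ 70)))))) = -89965/ 44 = -2044.66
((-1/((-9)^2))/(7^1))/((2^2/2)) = -1/1134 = -0.00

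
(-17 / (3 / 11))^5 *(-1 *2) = 1882052590.18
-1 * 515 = -515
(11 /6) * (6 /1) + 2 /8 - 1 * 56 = -179 /4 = -44.75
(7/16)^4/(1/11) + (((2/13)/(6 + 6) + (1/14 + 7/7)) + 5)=116065499/17891328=6.49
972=972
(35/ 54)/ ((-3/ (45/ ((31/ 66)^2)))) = -42350/ 961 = -44.07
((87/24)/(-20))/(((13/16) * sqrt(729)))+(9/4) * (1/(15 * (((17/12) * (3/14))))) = 28991/59670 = 0.49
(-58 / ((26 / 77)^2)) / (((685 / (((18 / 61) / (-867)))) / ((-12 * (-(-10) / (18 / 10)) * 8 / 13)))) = -55021120 / 5306135081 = -0.01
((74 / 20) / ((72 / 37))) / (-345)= -1369 / 248400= -0.01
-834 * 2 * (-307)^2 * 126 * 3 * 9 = -534819343464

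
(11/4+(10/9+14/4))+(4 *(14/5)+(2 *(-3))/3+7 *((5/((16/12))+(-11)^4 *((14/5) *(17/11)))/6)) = 26616889/360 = 73935.80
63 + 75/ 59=3792/ 59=64.27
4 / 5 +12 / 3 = 24 / 5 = 4.80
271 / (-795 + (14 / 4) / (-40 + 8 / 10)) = -15176 / 44525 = -0.34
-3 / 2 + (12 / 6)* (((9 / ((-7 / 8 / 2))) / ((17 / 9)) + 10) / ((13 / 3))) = -5913 / 3094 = -1.91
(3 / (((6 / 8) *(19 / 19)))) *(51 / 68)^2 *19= 171 / 4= 42.75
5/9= 0.56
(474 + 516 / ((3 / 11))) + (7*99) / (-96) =75481 / 32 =2358.78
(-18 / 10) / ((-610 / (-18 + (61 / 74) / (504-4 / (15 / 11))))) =-90093573 / 1696361200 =-0.05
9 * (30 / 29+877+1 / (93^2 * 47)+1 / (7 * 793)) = 7902.31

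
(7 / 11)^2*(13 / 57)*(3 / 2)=637 / 4598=0.14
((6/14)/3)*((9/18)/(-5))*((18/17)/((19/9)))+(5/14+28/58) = 546017/655690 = 0.83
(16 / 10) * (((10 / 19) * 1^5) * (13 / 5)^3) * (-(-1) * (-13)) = -456976 / 2375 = -192.41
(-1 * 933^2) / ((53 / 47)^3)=-90376779447 / 148877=-607056.69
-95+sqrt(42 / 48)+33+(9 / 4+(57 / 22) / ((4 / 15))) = -4403 / 88+sqrt(14) / 4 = -49.10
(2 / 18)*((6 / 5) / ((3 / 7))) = 14 / 45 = 0.31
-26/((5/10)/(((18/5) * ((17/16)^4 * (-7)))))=68403699/40960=1670.01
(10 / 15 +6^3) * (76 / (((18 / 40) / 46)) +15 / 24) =181806625 / 108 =1683394.68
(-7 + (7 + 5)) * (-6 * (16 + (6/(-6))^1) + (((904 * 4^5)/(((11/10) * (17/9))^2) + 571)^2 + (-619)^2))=282611848517234307160/1222830961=231112768265.31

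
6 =6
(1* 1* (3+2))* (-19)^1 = -95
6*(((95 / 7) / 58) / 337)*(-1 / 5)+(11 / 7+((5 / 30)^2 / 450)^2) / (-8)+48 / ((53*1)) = 5392616329054217 / 7612403924160000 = 0.71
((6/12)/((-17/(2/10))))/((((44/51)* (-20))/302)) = 453/4400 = 0.10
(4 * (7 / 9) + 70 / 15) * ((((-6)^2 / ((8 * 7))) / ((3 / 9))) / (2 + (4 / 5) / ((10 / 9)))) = 375 / 68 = 5.51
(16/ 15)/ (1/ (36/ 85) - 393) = -192/ 70315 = -0.00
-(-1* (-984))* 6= -5904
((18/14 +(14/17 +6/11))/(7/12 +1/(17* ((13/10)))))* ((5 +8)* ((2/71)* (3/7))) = 42283800/63794423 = 0.66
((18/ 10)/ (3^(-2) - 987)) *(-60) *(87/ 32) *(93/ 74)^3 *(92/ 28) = 391112960751/ 201555175808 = 1.94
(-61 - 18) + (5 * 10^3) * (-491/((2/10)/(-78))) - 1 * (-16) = 957449937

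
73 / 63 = 1.16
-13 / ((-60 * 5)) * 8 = 26 / 75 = 0.35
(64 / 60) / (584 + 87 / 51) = 272 / 149355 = 0.00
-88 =-88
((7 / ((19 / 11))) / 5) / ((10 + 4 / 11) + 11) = 847 / 22325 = 0.04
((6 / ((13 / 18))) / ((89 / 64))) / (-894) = -0.01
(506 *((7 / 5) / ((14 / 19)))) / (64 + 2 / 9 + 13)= 43263 / 3475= 12.45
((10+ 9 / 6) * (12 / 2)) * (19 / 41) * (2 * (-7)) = -18354 / 41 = -447.66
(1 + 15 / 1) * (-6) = -96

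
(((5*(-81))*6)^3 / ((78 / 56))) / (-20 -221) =133923132000 / 3133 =42745972.55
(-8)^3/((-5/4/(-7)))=-14336/5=-2867.20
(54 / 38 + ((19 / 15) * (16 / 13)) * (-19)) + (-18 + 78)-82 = -185989 / 3705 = -50.20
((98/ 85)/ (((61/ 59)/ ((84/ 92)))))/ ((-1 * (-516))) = 20237/ 10255930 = 0.00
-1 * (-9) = 9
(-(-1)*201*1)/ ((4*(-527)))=-201/ 2108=-0.10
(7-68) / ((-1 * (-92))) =-61 / 92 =-0.66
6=6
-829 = -829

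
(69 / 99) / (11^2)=0.01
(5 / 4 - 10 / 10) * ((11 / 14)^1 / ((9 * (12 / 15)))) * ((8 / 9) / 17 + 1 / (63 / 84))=2915 / 77112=0.04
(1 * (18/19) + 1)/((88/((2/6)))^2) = 37/1324224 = 0.00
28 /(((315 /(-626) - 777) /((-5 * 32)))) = 400640 /69531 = 5.76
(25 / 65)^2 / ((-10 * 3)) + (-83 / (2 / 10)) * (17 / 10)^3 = -206744453 / 101400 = -2038.90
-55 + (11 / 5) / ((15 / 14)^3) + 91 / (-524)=-472056709 / 8842500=-53.38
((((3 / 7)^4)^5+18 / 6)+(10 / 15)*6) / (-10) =-279272933785034204 / 398961331488060005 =-0.70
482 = 482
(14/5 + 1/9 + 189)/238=254/315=0.81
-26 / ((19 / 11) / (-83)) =1249.37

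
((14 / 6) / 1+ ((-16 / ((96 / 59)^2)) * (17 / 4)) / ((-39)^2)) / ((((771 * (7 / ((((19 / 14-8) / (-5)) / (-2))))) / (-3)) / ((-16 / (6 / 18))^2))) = 251649289 / 127693020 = 1.97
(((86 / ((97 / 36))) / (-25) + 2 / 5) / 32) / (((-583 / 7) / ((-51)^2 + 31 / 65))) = 157280417 / 183790750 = 0.86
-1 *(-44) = 44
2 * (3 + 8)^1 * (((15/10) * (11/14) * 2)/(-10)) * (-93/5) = 33759/350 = 96.45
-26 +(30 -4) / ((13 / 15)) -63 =-59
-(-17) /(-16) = -1.06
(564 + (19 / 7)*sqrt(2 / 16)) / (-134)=-4.22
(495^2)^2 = 60037250625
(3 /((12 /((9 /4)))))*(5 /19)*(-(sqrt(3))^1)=-45*sqrt(3) /304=-0.26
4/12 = 1/3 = 0.33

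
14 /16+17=143 /8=17.88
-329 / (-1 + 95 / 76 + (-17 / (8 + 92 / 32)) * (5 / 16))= 114492 / 83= 1379.42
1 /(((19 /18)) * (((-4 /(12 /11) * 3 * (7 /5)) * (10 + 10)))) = -9 /2926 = -0.00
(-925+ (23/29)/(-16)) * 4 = -429223/116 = -3700.20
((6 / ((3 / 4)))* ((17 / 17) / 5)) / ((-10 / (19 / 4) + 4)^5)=2476099 / 37791360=0.07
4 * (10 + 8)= 72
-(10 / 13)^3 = -1000 / 2197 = -0.46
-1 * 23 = -23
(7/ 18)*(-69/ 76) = -161/ 456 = -0.35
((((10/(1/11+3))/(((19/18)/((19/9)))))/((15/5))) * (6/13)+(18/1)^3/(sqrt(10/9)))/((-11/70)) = -122472 * sqrt(10)/11 - 1400/221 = -35214.56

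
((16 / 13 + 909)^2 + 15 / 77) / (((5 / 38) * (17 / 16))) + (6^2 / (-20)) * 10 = 6555152754814 / 1106105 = 5926338.60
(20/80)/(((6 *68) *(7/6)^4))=27/81634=0.00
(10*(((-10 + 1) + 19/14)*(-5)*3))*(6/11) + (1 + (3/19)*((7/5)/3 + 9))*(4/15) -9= 616.99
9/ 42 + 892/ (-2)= -6241/ 14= -445.79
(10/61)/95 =2/1159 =0.00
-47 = -47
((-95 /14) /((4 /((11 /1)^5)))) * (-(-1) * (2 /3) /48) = -15299845 /4032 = -3794.60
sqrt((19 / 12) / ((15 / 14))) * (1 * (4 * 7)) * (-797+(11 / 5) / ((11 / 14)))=-55594 * sqrt(1330) / 75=-27032.89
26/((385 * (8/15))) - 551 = -169669/308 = -550.87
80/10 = 8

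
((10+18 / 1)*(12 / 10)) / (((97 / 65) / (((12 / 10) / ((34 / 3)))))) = 19656 / 8245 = 2.38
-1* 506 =-506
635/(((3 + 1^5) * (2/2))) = 158.75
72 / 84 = 6 / 7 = 0.86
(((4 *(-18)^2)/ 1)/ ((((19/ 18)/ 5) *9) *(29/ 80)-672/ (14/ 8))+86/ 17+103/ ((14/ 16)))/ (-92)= -311197335/ 239799518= -1.30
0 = 0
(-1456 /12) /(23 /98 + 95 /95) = -35672 /363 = -98.27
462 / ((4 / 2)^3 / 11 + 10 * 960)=0.05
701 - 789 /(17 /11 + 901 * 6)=41688904 /59483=700.85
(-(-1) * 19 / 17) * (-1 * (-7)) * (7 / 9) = 931 / 153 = 6.08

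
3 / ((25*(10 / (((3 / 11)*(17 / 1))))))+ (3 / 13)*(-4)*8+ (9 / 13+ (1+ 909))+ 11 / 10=16167282 / 17875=904.46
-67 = -67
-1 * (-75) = 75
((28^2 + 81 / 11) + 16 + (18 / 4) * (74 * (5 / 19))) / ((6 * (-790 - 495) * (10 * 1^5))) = -93527 / 8056950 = -0.01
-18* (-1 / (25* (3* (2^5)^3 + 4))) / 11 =0.00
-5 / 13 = -0.38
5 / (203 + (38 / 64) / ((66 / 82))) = 5280 / 215147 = 0.02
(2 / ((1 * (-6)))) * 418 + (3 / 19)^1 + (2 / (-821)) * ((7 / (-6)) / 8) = -17367937 / 124792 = -139.18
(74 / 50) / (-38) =-37 / 950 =-0.04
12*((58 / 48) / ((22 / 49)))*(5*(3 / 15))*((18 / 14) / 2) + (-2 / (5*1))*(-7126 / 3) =1281581 / 1320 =970.89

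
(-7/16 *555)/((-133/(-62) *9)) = -5735/456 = -12.58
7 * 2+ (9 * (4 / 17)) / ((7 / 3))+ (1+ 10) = 3083 / 119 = 25.91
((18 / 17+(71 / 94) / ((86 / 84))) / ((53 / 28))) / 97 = 1728300 / 176629337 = 0.01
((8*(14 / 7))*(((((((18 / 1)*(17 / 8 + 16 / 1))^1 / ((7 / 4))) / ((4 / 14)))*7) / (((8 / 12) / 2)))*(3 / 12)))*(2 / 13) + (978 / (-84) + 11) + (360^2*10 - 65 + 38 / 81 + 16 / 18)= 19228993393 / 14742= 1304368.02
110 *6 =660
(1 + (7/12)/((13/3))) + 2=163/52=3.13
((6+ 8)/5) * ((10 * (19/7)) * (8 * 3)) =1824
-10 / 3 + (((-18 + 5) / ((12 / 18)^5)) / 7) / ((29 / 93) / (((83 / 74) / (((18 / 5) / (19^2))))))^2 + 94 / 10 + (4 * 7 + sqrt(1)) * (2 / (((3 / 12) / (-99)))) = -1857698.25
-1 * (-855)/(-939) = -285/313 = -0.91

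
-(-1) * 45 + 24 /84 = 317 /7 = 45.29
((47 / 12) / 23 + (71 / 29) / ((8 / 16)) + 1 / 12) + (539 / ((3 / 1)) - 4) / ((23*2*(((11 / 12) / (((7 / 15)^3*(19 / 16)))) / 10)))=201623761 / 19809900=10.18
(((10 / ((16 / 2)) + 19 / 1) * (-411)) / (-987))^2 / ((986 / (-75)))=-9235755675 / 1707610016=-5.41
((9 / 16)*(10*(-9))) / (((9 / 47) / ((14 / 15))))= -987 / 4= -246.75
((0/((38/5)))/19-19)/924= -19/924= -0.02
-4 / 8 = -1 / 2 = -0.50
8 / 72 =1 / 9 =0.11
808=808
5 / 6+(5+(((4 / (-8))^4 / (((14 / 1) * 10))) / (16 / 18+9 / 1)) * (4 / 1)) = 872227 / 149520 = 5.83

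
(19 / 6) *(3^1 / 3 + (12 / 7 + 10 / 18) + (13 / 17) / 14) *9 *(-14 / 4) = -135299 / 408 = -331.62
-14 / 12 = -7 / 6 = -1.17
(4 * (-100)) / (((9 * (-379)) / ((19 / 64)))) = 475 / 13644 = 0.03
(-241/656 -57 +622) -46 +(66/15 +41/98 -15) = 508.45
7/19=0.37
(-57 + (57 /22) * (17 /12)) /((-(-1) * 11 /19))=-89167 /968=-92.11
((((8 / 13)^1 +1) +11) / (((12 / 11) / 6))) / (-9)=-7.71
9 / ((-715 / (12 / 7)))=-108 / 5005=-0.02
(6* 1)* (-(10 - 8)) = -12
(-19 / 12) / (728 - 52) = -19 / 8112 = -0.00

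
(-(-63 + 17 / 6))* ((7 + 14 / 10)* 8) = 4043.20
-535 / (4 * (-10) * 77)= 107 / 616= 0.17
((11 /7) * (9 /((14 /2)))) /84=33 /1372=0.02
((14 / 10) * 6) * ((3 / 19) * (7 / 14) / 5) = 63 / 475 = 0.13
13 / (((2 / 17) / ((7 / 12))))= 1547 / 24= 64.46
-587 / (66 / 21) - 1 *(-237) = 1105 / 22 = 50.23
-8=-8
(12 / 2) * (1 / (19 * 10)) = 0.03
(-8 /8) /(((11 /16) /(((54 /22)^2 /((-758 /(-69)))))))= -402408 /504449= -0.80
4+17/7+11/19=932/133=7.01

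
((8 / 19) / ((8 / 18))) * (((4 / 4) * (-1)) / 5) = -18 / 95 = -0.19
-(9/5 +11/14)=-181/70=-2.59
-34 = -34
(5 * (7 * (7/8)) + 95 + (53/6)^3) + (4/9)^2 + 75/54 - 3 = 65890/81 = 813.46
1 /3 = 0.33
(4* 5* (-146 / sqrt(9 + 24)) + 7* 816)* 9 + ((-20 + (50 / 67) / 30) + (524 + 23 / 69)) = 3478128 / 67 - 8760* sqrt(33) / 11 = 47337.60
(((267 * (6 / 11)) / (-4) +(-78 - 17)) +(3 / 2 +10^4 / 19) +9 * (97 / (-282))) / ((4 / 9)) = 69542883 / 78584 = 884.95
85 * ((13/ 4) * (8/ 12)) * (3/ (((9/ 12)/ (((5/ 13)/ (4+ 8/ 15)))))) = 125/ 2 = 62.50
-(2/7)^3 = -8/343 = -0.02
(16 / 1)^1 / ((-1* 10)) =-8 / 5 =-1.60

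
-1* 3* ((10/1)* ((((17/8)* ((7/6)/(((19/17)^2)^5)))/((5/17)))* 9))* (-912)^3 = 567657165711.38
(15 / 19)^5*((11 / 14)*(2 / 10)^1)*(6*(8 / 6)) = 6682500 / 17332693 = 0.39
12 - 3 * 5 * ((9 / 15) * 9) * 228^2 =-4210692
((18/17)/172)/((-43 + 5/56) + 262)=252/8968639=0.00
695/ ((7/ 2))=198.57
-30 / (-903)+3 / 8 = 983 / 2408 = 0.41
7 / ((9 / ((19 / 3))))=133 / 27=4.93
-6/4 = -3/2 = -1.50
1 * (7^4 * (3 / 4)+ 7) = 7231 / 4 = 1807.75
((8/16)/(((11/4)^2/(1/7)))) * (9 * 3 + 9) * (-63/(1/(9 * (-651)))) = 15186528/121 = 125508.50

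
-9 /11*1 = -9 /11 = -0.82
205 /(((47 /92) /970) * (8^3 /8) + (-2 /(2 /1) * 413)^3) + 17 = 13358834712928 /785813941159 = 17.00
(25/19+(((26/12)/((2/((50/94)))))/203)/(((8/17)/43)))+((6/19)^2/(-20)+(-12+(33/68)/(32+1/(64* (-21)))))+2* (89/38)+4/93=-7348694199861689/1292093974963680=-5.69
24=24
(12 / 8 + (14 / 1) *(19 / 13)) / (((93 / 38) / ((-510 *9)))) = -16598970 / 403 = -41188.51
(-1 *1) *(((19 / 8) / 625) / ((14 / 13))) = -247 / 70000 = -0.00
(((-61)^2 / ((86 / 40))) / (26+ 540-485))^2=5538336400 / 12131289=456.53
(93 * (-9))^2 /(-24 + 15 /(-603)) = -140814369 /4829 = -29160.15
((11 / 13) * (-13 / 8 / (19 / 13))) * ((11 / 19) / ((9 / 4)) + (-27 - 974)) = 24471161 / 25992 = 941.49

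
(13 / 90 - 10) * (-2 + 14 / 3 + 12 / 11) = -54994 / 1485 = -37.03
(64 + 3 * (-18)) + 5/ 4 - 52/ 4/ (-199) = 9007/ 796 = 11.32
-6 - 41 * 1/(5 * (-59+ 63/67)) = -113953/19450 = -5.86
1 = 1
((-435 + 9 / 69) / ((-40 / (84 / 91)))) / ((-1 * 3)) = -5001 / 1495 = -3.35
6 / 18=1 / 3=0.33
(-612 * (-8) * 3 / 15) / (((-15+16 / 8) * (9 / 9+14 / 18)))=-2754 / 65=-42.37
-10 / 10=-1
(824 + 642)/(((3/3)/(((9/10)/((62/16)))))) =52776/155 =340.49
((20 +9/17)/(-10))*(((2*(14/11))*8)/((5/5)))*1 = -39088/935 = -41.81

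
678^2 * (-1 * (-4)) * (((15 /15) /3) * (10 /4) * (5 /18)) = 1276900 /3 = 425633.33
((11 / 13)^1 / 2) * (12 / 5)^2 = 792 / 325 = 2.44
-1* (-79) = 79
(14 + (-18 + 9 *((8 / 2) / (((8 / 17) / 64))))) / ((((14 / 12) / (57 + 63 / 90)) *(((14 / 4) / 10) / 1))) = 33872208 / 49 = 691269.55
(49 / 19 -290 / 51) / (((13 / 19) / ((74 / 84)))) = -111407 / 27846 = -4.00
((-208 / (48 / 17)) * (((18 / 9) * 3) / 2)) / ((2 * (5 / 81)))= -1790.10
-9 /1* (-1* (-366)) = -3294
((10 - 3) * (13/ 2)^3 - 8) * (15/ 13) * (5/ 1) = 1148625/ 104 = 11044.47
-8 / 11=-0.73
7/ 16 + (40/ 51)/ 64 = 367/ 816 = 0.45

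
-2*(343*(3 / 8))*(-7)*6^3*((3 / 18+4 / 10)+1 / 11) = 14067459 / 55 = 255771.98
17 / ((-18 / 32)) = -272 / 9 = -30.22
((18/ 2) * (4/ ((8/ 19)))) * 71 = 12141/ 2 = 6070.50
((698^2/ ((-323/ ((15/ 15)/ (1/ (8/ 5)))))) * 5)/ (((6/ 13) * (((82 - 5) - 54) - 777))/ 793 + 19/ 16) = -49453154816/ 3068177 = -16118.09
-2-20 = -22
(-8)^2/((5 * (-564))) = -16/705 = -0.02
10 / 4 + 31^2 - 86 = 1755 / 2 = 877.50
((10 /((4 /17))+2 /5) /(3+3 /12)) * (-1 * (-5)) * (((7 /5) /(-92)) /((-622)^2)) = -231 /88983320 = -0.00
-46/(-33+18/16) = 1.44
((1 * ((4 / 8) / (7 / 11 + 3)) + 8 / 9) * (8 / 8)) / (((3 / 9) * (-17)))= -739 / 4080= -0.18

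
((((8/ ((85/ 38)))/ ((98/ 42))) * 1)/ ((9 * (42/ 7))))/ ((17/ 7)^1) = 0.01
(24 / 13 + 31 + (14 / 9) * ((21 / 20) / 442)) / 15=435589 / 198900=2.19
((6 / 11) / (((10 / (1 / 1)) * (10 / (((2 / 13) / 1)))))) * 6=18 / 3575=0.01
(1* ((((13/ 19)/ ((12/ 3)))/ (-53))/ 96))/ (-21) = 13/ 8120448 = 0.00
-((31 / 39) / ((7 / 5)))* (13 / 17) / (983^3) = -155 / 339100765059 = -0.00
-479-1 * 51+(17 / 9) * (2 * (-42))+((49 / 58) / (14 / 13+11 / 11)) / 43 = -46372799 / 67338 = -688.66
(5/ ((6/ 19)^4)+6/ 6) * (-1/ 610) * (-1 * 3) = 652901/ 263520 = 2.48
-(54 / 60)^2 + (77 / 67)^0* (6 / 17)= -777 / 1700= -0.46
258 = 258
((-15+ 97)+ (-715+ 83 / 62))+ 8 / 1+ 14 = -37799 / 62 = -609.66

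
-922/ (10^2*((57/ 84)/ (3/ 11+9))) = -658308/ 5225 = -125.99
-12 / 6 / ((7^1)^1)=-2 / 7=-0.29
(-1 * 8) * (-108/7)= 864/7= 123.43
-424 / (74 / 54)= -11448 / 37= -309.41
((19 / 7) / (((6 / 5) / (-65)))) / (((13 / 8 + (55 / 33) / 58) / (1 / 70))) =-71630 / 56399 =-1.27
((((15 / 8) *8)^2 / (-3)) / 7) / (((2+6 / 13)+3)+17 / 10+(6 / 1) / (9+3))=-1625 / 1162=-1.40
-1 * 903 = -903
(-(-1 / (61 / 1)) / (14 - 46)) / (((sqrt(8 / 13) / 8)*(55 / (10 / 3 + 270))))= -41*sqrt(26) / 8052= -0.03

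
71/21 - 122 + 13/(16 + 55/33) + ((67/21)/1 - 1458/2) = -843.69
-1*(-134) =134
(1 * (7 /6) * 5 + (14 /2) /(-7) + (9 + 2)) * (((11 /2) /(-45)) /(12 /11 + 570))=-2299 /678456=-0.00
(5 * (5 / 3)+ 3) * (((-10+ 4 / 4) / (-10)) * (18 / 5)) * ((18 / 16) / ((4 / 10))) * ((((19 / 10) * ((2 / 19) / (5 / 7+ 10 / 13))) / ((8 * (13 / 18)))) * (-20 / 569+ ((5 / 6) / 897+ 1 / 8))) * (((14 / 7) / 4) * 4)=1190950929 / 2722096000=0.44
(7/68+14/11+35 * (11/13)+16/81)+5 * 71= 304179121/787644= 386.19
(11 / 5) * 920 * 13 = 26312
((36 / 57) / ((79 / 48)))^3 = 191102976 / 3381754501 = 0.06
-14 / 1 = -14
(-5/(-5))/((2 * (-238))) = -1/476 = -0.00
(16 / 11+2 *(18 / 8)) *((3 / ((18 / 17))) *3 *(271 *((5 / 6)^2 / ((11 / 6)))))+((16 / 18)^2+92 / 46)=407592743 / 78408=5198.36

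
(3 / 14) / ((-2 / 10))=-15 / 14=-1.07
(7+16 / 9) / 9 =79 / 81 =0.98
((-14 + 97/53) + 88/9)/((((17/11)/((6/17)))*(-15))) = 25102/689265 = 0.04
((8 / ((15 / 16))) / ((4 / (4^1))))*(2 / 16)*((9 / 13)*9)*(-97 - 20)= -3888 / 5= -777.60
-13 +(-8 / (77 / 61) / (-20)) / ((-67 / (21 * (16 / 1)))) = -53761 / 3685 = -14.59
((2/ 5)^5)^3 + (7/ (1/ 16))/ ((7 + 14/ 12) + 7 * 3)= 117187532768/ 30517578125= 3.84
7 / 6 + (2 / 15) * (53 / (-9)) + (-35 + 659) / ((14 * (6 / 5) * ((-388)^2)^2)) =2042547580007 / 5354250914880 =0.38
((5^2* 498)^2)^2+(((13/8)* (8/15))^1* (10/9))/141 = 91466125448793750026/3807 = 24025775006250000.01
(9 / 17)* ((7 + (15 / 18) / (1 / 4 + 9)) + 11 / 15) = 13026 / 3145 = 4.14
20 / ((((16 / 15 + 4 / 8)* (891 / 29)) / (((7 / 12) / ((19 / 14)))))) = 142100 / 795663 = 0.18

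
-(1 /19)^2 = -1 /361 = -0.00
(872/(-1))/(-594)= 436/297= 1.47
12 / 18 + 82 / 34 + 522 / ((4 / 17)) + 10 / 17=2222.17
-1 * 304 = -304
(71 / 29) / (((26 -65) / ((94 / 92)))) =-3337 / 52026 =-0.06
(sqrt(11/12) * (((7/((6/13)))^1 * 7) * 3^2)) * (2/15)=121.98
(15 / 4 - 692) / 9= -2753 / 36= -76.47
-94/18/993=-47/8937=-0.01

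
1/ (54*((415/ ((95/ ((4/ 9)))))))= 0.01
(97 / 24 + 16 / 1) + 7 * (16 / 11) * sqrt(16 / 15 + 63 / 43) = 112 * sqrt(1053285) / 7095 + 481 / 24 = 36.24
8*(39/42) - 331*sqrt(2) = 52/7 - 331*sqrt(2) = -460.68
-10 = -10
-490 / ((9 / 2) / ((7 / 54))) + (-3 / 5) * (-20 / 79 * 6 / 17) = -4588994 / 326349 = -14.06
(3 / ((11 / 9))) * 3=81 / 11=7.36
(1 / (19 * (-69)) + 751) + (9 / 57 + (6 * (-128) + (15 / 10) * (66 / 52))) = -1018423 / 68172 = -14.94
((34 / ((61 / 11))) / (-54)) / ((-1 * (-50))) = -187 / 82350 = -0.00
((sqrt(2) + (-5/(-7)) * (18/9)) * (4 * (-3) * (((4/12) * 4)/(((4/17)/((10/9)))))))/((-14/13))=4420 * sqrt(2)/63 + 44200/441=199.45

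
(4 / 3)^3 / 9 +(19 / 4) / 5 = 1.21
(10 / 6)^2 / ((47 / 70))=1750 / 423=4.14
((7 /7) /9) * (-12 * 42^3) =-98784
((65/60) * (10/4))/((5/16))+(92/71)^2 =156458/15123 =10.35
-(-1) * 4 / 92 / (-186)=-1 / 4278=-0.00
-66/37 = -1.78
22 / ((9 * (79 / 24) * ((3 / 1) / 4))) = 704 / 711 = 0.99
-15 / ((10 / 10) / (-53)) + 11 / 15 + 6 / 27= 35818 / 45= 795.96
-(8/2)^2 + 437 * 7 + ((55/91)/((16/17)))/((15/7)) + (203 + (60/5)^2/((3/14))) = 2445019/624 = 3918.30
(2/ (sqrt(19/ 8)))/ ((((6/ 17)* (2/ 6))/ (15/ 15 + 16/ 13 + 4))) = 2754* sqrt(38)/ 247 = 68.73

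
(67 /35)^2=4489 /1225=3.66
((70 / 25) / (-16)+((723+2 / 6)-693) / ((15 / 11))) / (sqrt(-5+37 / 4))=1589*sqrt(17) / 612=10.71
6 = 6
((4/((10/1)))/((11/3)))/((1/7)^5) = 100842/55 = 1833.49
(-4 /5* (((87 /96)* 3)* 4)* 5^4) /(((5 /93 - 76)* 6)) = 337125 /28252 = 11.93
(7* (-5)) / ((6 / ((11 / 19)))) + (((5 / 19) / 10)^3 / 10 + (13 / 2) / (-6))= -2447579 / 548720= -4.46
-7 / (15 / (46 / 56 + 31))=-297 / 20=-14.85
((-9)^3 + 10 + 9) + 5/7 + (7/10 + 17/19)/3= -942643/1330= -708.75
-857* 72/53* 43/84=-221106/371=-595.97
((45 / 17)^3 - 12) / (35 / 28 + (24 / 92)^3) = 1565600892 / 303127187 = 5.16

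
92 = 92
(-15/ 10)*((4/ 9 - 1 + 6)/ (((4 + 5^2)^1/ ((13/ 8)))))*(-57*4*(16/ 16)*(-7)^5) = -203415121/ 116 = -1753578.63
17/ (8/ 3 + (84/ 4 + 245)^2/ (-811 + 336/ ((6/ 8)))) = -6171/ 69788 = -0.09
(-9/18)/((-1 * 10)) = 1/20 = 0.05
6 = 6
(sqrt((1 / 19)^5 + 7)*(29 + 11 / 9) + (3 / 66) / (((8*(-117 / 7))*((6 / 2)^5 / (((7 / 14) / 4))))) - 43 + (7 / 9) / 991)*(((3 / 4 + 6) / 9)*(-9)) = 1705803397657 / 5877121536 - 204*sqrt(329321186) / 6859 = -249.49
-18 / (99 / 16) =-32 / 11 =-2.91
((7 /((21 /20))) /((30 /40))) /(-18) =-40 /81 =-0.49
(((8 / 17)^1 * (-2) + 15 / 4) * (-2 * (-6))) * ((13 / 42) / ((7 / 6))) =7449 / 833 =8.94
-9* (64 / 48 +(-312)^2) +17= -876091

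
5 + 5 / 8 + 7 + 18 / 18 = 109 / 8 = 13.62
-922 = -922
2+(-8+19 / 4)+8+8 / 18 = 259 / 36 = 7.19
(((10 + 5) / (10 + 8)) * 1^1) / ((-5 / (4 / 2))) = -1 / 3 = -0.33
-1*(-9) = 9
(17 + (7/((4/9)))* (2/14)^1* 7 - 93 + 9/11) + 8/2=-2439/44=-55.43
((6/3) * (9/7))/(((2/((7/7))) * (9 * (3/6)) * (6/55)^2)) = 3025/126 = 24.01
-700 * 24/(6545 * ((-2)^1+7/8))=1280/561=2.28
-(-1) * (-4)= -4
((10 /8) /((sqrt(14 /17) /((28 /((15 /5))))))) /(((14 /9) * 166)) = 15 * sqrt(238) /4648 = 0.05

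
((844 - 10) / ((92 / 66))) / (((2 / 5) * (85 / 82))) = 564201 / 391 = 1442.97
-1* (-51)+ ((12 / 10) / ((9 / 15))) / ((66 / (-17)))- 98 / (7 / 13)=-4340 / 33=-131.52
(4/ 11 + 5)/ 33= 59/ 363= 0.16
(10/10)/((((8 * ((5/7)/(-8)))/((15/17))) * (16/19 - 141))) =399/45271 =0.01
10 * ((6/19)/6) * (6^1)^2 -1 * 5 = 265/19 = 13.95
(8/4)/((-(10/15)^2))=-9/2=-4.50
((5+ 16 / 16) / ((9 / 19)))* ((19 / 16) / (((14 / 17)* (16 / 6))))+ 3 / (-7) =5753 / 896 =6.42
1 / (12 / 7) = 7 / 12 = 0.58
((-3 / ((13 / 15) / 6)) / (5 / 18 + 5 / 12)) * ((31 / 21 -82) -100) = 2456568 / 455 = 5399.05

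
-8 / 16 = -1 / 2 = -0.50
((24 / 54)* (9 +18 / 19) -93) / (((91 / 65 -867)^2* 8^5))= -42075 / 11662134345728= -0.00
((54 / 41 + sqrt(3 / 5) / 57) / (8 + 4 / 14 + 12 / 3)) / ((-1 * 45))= -21 / 8815 - 7 * sqrt(15) / 1102950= -0.00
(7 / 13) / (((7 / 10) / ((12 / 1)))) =120 / 13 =9.23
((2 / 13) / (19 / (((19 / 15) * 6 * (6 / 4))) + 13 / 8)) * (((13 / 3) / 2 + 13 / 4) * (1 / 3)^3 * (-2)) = -40 / 2133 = -0.02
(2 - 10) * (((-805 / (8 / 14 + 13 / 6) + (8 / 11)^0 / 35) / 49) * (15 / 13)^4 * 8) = 6667272000 / 9796423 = 680.58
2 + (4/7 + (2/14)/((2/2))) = 19/7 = 2.71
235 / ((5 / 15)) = 705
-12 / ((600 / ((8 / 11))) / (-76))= 304 / 275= 1.11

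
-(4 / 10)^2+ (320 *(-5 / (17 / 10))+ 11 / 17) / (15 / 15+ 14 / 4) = -800062 / 3825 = -209.17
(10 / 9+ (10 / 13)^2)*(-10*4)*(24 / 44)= -207200 / 5577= -37.15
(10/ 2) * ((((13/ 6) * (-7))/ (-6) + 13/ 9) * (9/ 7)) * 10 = 3575/ 14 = 255.36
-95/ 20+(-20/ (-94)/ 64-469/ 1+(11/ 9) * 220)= -204.86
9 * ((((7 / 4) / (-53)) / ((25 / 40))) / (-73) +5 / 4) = 871029 / 77380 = 11.26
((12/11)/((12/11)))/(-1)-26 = -27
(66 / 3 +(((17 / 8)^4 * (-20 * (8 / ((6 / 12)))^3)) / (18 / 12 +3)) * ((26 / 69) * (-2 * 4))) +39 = 694932601 / 621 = 1119054.11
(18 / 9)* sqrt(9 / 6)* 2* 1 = 4.90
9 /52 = 0.17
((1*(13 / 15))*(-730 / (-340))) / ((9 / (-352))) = -72.78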